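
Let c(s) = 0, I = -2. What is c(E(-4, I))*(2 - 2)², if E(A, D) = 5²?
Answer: 0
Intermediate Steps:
E(A, D) = 25
c(E(-4, I))*(2 - 2)² = 0*(2 - 2)² = 0*0² = 0*0 = 0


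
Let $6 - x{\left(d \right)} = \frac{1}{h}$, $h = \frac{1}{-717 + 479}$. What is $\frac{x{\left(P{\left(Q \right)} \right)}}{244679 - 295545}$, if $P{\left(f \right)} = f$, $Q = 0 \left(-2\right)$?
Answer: $- \frac{122}{25433} \approx -0.0047969$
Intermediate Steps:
$Q = 0$
$h = - \frac{1}{238}$ ($h = \frac{1}{-238} = - \frac{1}{238} \approx -0.0042017$)
$x{\left(d \right)} = 244$ ($x{\left(d \right)} = 6 - \frac{1}{- \frac{1}{238}} = 6 - -238 = 6 + 238 = 244$)
$\frac{x{\left(P{\left(Q \right)} \right)}}{244679 - 295545} = \frac{244}{244679 - 295545} = \frac{244}{-50866} = 244 \left(- \frac{1}{50866}\right) = - \frac{122}{25433}$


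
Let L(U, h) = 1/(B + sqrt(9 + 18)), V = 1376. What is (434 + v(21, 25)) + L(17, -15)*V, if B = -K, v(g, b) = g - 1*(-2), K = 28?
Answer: 307421/757 - 4128*sqrt(3)/757 ≈ 396.66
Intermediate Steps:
v(g, b) = 2 + g (v(g, b) = g + 2 = 2 + g)
B = -28 (B = -1*28 = -28)
L(U, h) = 1/(-28 + 3*sqrt(3)) (L(U, h) = 1/(-28 + sqrt(9 + 18)) = 1/(-28 + sqrt(27)) = 1/(-28 + 3*sqrt(3)))
(434 + v(21, 25)) + L(17, -15)*V = (434 + (2 + 21)) + (-28/757 - 3*sqrt(3)/757)*1376 = (434 + 23) + (-38528/757 - 4128*sqrt(3)/757) = 457 + (-38528/757 - 4128*sqrt(3)/757) = 307421/757 - 4128*sqrt(3)/757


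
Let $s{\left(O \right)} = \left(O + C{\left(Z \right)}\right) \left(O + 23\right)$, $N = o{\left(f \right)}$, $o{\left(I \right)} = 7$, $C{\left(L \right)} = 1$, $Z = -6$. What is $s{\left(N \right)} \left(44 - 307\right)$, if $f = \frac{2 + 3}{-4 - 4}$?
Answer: $-63120$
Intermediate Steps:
$f = - \frac{5}{8}$ ($f = \frac{5}{-8} = 5 \left(- \frac{1}{8}\right) = - \frac{5}{8} \approx -0.625$)
$N = 7$
$s{\left(O \right)} = \left(1 + O\right) \left(23 + O\right)$ ($s{\left(O \right)} = \left(O + 1\right) \left(O + 23\right) = \left(1 + O\right) \left(23 + O\right)$)
$s{\left(N \right)} \left(44 - 307\right) = \left(23 + 7^{2} + 24 \cdot 7\right) \left(44 - 307\right) = \left(23 + 49 + 168\right) \left(-263\right) = 240 \left(-263\right) = -63120$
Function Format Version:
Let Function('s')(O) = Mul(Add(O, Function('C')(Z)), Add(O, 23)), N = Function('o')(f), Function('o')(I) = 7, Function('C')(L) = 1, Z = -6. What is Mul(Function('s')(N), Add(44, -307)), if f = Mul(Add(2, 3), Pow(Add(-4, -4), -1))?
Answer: -63120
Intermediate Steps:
f = Rational(-5, 8) (f = Mul(5, Pow(-8, -1)) = Mul(5, Rational(-1, 8)) = Rational(-5, 8) ≈ -0.62500)
N = 7
Function('s')(O) = Mul(Add(1, O), Add(23, O)) (Function('s')(O) = Mul(Add(O, 1), Add(O, 23)) = Mul(Add(1, O), Add(23, O)))
Mul(Function('s')(N), Add(44, -307)) = Mul(Add(23, Pow(7, 2), Mul(24, 7)), Add(44, -307)) = Mul(Add(23, 49, 168), -263) = Mul(240, -263) = -63120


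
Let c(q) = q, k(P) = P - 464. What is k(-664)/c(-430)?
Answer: 564/215 ≈ 2.6233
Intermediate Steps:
k(P) = -464 + P
k(-664)/c(-430) = (-464 - 664)/(-430) = -1128*(-1/430) = 564/215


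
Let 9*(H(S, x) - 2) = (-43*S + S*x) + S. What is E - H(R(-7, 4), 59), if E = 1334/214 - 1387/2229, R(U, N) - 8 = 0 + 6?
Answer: -16337254/715509 ≈ -22.833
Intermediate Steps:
R(U, N) = 14 (R(U, N) = 8 + (0 + 6) = 8 + 6 = 14)
H(S, x) = 2 - 14*S/3 + S*x/9 (H(S, x) = 2 + ((-43*S + S*x) + S)/9 = 2 + (-42*S + S*x)/9 = 2 + (-14*S/3 + S*x/9) = 2 - 14*S/3 + S*x/9)
E = 1338334/238503 (E = 1334*(1/214) - 1387*1/2229 = 667/107 - 1387/2229 = 1338334/238503 ≈ 5.6114)
E - H(R(-7, 4), 59) = 1338334/238503 - (2 - 14/3*14 + (1/9)*14*59) = 1338334/238503 - (2 - 196/3 + 826/9) = 1338334/238503 - 1*256/9 = 1338334/238503 - 256/9 = -16337254/715509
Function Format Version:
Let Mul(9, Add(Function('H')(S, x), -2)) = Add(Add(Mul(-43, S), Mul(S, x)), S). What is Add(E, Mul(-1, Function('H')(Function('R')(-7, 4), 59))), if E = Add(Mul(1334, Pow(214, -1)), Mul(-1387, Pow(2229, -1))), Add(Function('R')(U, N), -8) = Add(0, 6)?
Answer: Rational(-16337254, 715509) ≈ -22.833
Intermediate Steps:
Function('R')(U, N) = 14 (Function('R')(U, N) = Add(8, Add(0, 6)) = Add(8, 6) = 14)
Function('H')(S, x) = Add(2, Mul(Rational(-14, 3), S), Mul(Rational(1, 9), S, x)) (Function('H')(S, x) = Add(2, Mul(Rational(1, 9), Add(Add(Mul(-43, S), Mul(S, x)), S))) = Add(2, Mul(Rational(1, 9), Add(Mul(-42, S), Mul(S, x)))) = Add(2, Add(Mul(Rational(-14, 3), S), Mul(Rational(1, 9), S, x))) = Add(2, Mul(Rational(-14, 3), S), Mul(Rational(1, 9), S, x)))
E = Rational(1338334, 238503) (E = Add(Mul(1334, Rational(1, 214)), Mul(-1387, Rational(1, 2229))) = Add(Rational(667, 107), Rational(-1387, 2229)) = Rational(1338334, 238503) ≈ 5.6114)
Add(E, Mul(-1, Function('H')(Function('R')(-7, 4), 59))) = Add(Rational(1338334, 238503), Mul(-1, Add(2, Mul(Rational(-14, 3), 14), Mul(Rational(1, 9), 14, 59)))) = Add(Rational(1338334, 238503), Mul(-1, Add(2, Rational(-196, 3), Rational(826, 9)))) = Add(Rational(1338334, 238503), Mul(-1, Rational(256, 9))) = Add(Rational(1338334, 238503), Rational(-256, 9)) = Rational(-16337254, 715509)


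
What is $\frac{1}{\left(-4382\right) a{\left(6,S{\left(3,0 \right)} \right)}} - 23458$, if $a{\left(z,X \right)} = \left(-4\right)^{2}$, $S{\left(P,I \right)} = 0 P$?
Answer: $- \frac{1644687297}{70112} \approx -23458.0$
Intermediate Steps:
$S{\left(P,I \right)} = 0$
$a{\left(z,X \right)} = 16$
$\frac{1}{\left(-4382\right) a{\left(6,S{\left(3,0 \right)} \right)}} - 23458 = \frac{1}{\left(-4382\right) 16} - 23458 = \frac{1}{-70112} - 23458 = - \frac{1}{70112} - 23458 = - \frac{1644687297}{70112}$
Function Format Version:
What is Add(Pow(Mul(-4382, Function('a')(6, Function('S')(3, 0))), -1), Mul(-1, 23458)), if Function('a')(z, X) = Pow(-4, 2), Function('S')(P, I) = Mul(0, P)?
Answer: Rational(-1644687297, 70112) ≈ -23458.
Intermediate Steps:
Function('S')(P, I) = 0
Function('a')(z, X) = 16
Add(Pow(Mul(-4382, Function('a')(6, Function('S')(3, 0))), -1), Mul(-1, 23458)) = Add(Pow(Mul(-4382, 16), -1), Mul(-1, 23458)) = Add(Pow(-70112, -1), -23458) = Add(Rational(-1, 70112), -23458) = Rational(-1644687297, 70112)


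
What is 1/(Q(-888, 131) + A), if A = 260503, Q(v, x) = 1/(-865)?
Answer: 865/225335094 ≈ 3.8387e-6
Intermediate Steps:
Q(v, x) = -1/865
1/(Q(-888, 131) + A) = 1/(-1/865 + 260503) = 1/(225335094/865) = 865/225335094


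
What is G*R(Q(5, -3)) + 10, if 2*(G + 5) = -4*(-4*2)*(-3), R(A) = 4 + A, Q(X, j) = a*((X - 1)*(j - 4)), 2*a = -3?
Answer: -2428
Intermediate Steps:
a = -3/2 (a = (½)*(-3) = -3/2 ≈ -1.5000)
Q(X, j) = -3*(-1 + X)*(-4 + j)/2 (Q(X, j) = -3*(X - 1)*(j - 4)/2 = -3*(-1 + X)*(-4 + j)/2)
G = -53 (G = -5 + (-4*(-4*2)*(-3))/2 = -5 + (-(-32)*(-3))/2 = -5 + (-4*24)/2 = -5 + (½)*(-96) = -5 - 48 = -53)
G*R(Q(5, -3)) + 10 = -53*(4 + (-6 + 6*5 + (3/2)*(-3) - 3/2*5*(-3))) + 10 = -53*(4 + (-6 + 30 - 9/2 + 45/2)) + 10 = -53*(4 + 42) + 10 = -53*46 + 10 = -2438 + 10 = -2428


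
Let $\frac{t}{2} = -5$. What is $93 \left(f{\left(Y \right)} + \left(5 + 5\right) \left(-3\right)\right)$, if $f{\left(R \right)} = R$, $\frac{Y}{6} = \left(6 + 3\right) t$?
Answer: $-53010$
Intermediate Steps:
$t = -10$ ($t = 2 \left(-5\right) = -10$)
$Y = -540$ ($Y = 6 \left(6 + 3\right) \left(-10\right) = 6 \cdot 9 \left(-10\right) = 6 \left(-90\right) = -540$)
$93 \left(f{\left(Y \right)} + \left(5 + 5\right) \left(-3\right)\right) = 93 \left(-540 + \left(5 + 5\right) \left(-3\right)\right) = 93 \left(-540 + 10 \left(-3\right)\right) = 93 \left(-540 - 30\right) = 93 \left(-570\right) = -53010$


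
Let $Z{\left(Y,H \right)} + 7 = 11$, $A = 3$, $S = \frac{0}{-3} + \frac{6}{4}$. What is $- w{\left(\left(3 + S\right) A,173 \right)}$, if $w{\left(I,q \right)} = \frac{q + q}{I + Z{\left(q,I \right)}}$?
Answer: $- \frac{692}{35} \approx -19.771$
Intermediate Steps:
$S = \frac{3}{2}$ ($S = 0 \left(- \frac{1}{3}\right) + 6 \cdot \frac{1}{4} = 0 + \frac{3}{2} = \frac{3}{2} \approx 1.5$)
$Z{\left(Y,H \right)} = 4$ ($Z{\left(Y,H \right)} = -7 + 11 = 4$)
$w{\left(I,q \right)} = \frac{2 q}{4 + I}$ ($w{\left(I,q \right)} = \frac{q + q}{I + 4} = \frac{2 q}{4 + I}$)
$- w{\left(\left(3 + S\right) A,173 \right)} = - \frac{2 \cdot 173}{4 + \left(3 + \frac{3}{2}\right) 3} = - \frac{2 \cdot 173}{4 + \frac{9}{2} \cdot 3} = - \frac{2 \cdot 173}{4 + \frac{27}{2}} = - \frac{2 \cdot 173}{\frac{35}{2}} = - \frac{2 \cdot 173 \cdot 2}{35} = \left(-1\right) \frac{692}{35} = - \frac{692}{35}$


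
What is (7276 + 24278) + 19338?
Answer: 50892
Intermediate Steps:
(7276 + 24278) + 19338 = 31554 + 19338 = 50892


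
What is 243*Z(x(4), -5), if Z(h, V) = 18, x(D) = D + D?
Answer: 4374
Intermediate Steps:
x(D) = 2*D
243*Z(x(4), -5) = 243*18 = 4374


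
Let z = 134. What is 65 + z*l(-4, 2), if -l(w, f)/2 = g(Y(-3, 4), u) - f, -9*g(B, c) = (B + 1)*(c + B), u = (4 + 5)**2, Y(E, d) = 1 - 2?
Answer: 601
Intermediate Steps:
Y(E, d) = -1
u = 81 (u = 9**2 = 81)
g(B, c) = -(1 + B)*(B + c)/9 (g(B, c) = -(B + 1)*(c + B)/9 = -(1 + B)*(B + c)/9)
l(w, f) = 2*f (l(w, f) = -2*((-1/9*(-1) - 1/9*81 - 1/9*(-1)**2 - 1/9*(-1)*81) - f) = -2*((1/9 - 9 - 1/9*1 + 9) - f) = -2*((1/9 - 9 - 1/9 + 9) - f) = -2*(0 - f) = -(-2)*f = 2*f)
65 + z*l(-4, 2) = 65 + 134*(2*2) = 65 + 134*4 = 65 + 536 = 601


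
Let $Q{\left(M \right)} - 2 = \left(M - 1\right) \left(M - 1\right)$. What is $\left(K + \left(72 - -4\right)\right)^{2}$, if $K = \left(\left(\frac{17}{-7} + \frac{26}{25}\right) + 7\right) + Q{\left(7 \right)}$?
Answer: $\frac{438148624}{30625} \approx 14307.0$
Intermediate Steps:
$Q{\left(M \right)} = 2 + \left(-1 + M\right)^{2}$ ($Q{\left(M \right)} = 2 + \left(M - 1\right) \left(M - 1\right) = 2 + \left(-1 + M\right) \left(-1 + M\right) = 2 + \left(-1 + M\right)^{2}$)
$K = \frac{7632}{175}$ ($K = \left(\left(\frac{17}{-7} + \frac{26}{25}\right) + 7\right) + \left(2 + \left(-1 + 7\right)^{2}\right) = \left(\left(17 \left(- \frac{1}{7}\right) + 26 \cdot \frac{1}{25}\right) + 7\right) + \left(2 + 6^{2}\right) = \left(\left(- \frac{17}{7} + \frac{26}{25}\right) + 7\right) + \left(2 + 36\right) = \left(- \frac{243}{175} + 7\right) + 38 = \frac{982}{175} + 38 = \frac{7632}{175} \approx 43.611$)
$\left(K + \left(72 - -4\right)\right)^{2} = \left(\frac{7632}{175} + \left(72 - -4\right)\right)^{2} = \left(\frac{7632}{175} + \left(72 + 4\right)\right)^{2} = \left(\frac{7632}{175} + 76\right)^{2} = \left(\frac{20932}{175}\right)^{2} = \frac{438148624}{30625}$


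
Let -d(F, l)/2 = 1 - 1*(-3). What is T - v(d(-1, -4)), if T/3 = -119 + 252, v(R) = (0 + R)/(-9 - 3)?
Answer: 1195/3 ≈ 398.33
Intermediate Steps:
d(F, l) = -8 (d(F, l) = -2*(1 - 1*(-3)) = -2*(1 + 3) = -2*4 = -8)
v(R) = -R/12 (v(R) = R/(-12) = R*(-1/12) = -R/12)
T = 399 (T = 3*(-119 + 252) = 3*133 = 399)
T - v(d(-1, -4)) = 399 - (-1)*(-8)/12 = 399 - 1*⅔ = 399 - ⅔ = 1195/3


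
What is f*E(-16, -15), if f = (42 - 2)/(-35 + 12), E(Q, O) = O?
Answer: 600/23 ≈ 26.087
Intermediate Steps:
f = -40/23 (f = 40/(-23) = 40*(-1/23) = -40/23 ≈ -1.7391)
f*E(-16, -15) = -40/23*(-15) = 600/23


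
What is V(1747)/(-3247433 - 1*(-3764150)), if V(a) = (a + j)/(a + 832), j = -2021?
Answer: -274/1332613143 ≈ -2.0561e-7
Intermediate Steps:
V(a) = (-2021 + a)/(832 + a) (V(a) = (a - 2021)/(a + 832) = (-2021 + a)/(832 + a))
V(1747)/(-3247433 - 1*(-3764150)) = ((-2021 + 1747)/(832 + 1747))/(-3247433 - 1*(-3764150)) = (-274/2579)/(-3247433 + 3764150) = ((1/2579)*(-274))/516717 = -274/2579*1/516717 = -274/1332613143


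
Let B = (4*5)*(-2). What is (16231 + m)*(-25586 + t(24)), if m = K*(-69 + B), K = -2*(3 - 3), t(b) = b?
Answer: -414896822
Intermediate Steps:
K = 0 (K = -2*0 = 0)
B = -40 (B = 20*(-2) = -40)
m = 0 (m = 0*(-69 - 40) = 0*(-109) = 0)
(16231 + m)*(-25586 + t(24)) = (16231 + 0)*(-25586 + 24) = 16231*(-25562) = -414896822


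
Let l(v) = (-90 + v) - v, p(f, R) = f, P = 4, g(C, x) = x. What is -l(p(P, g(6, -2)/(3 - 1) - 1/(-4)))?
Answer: 90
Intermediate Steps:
l(v) = -90
-l(p(P, g(6, -2)/(3 - 1) - 1/(-4))) = -1*(-90) = 90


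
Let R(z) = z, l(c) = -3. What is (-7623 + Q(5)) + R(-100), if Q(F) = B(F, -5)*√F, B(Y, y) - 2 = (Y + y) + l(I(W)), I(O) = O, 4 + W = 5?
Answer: -7723 - √5 ≈ -7725.2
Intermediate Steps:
W = 1 (W = -4 + 5 = 1)
B(Y, y) = -1 + Y + y (B(Y, y) = 2 + ((Y + y) - 3) = 2 + (-3 + Y + y) = -1 + Y + y)
Q(F) = √F*(-6 + F) (Q(F) = (-1 + F - 5)*√F = (-6 + F)*√F = √F*(-6 + F))
(-7623 + Q(5)) + R(-100) = (-7623 + √5*(-6 + 5)) - 100 = (-7623 + √5*(-1)) - 100 = (-7623 - √5) - 100 = -7723 - √5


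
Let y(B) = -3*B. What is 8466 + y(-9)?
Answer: 8493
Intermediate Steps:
8466 + y(-9) = 8466 - 3*(-9) = 8466 + 27 = 8493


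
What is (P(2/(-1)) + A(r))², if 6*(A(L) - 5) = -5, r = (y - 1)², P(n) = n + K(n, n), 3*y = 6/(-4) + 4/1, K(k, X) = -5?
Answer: 289/36 ≈ 8.0278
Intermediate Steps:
y = ⅚ (y = (6/(-4) + 4/1)/3 = (6*(-¼) + 4*1)/3 = (-3/2 + 4)/3 = (⅓)*(5/2) = ⅚ ≈ 0.83333)
P(n) = -5 + n (P(n) = n - 5 = -5 + n)
r = 1/36 (r = (⅚ - 1)² = (-⅙)² = 1/36 ≈ 0.027778)
A(L) = 25/6 (A(L) = 5 + (⅙)*(-5) = 5 - ⅚ = 25/6)
(P(2/(-1)) + A(r))² = ((-5 + 2/(-1)) + 25/6)² = ((-5 + 2*(-1)) + 25/6)² = ((-5 - 2) + 25/6)² = (-7 + 25/6)² = (-17/6)² = 289/36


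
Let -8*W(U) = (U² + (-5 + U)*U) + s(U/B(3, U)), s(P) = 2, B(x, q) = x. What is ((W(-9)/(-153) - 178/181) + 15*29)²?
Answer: 9252823333410409/49081743936 ≈ 1.8852e+5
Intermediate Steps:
W(U) = -¼ - U²/8 - U*(-5 + U)/8 (W(U) = -((U² + (-5 + U)*U) + 2)/8 = -((U² + U*(-5 + U)) + 2)/8 = -(2 + U² + U*(-5 + U))/8 = -¼ - U²/8 - U*(-5 + U)/8)
((W(-9)/(-153) - 178/181) + 15*29)² = (((-¼ - ¼*(-9)² + (5/8)*(-9))/(-153) - 178/181) + 15*29)² = (((-¼ - ¼*81 - 45/8)*(-1/153) - 178*1/181) + 435)² = (((-¼ - 81/4 - 45/8)*(-1/153) - 178/181) + 435)² = ((-209/8*(-1/153) - 178/181) + 435)² = ((209/1224 - 178/181) + 435)² = (-180043/221544 + 435)² = (96191597/221544)² = 9252823333410409/49081743936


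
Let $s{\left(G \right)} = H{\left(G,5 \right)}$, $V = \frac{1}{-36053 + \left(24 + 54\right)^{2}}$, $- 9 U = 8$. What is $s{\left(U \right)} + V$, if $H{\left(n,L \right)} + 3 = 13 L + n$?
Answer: $\frac{16482941}{269721} \approx 61.111$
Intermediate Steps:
$U = - \frac{8}{9}$ ($U = \left(- \frac{1}{9}\right) 8 = - \frac{8}{9} \approx -0.88889$)
$V = - \frac{1}{29969}$ ($V = \frac{1}{-36053 + 78^{2}} = \frac{1}{-36053 + 6084} = \frac{1}{-29969} = - \frac{1}{29969} \approx -3.3368 \cdot 10^{-5}$)
$H{\left(n,L \right)} = -3 + n + 13 L$ ($H{\left(n,L \right)} = -3 + \left(13 L + n\right) = -3 + \left(n + 13 L\right) = -3 + n + 13 L$)
$s{\left(G \right)} = 62 + G$ ($s{\left(G \right)} = -3 + G + 13 \cdot 5 = -3 + G + 65 = 62 + G$)
$s{\left(U \right)} + V = \left(62 - \frac{8}{9}\right) - \frac{1}{29969} = \frac{550}{9} - \frac{1}{29969} = \frac{16482941}{269721}$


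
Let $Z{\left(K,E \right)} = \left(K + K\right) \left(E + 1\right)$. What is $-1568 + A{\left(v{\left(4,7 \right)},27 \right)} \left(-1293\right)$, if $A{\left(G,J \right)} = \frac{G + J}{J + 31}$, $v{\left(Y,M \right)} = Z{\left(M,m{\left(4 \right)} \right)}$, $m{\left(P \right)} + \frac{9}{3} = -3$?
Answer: $- \frac{35345}{58} \approx -609.4$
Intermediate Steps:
$m{\left(P \right)} = -6$ ($m{\left(P \right)} = -3 - 3 = -6$)
$Z{\left(K,E \right)} = 2 K \left(1 + E\right)$
$v{\left(Y,M \right)} = - 10 M$ ($v{\left(Y,M \right)} = 2 M \left(1 - 6\right) = 2 M \left(-5\right) = - 10 M$)
$A{\left(G,J \right)} = \frac{G + J}{31 + J}$
$-1568 + A{\left(v{\left(4,7 \right)},27 \right)} \left(-1293\right) = -1568 + \frac{\left(-10\right) 7 + 27}{31 + 27} \left(-1293\right) = -1568 + \frac{-70 + 27}{58} \left(-1293\right) = -1568 + \frac{1}{58} \left(-43\right) \left(-1293\right) = -1568 - - \frac{55599}{58} = -1568 + \frac{55599}{58} = - \frac{35345}{58}$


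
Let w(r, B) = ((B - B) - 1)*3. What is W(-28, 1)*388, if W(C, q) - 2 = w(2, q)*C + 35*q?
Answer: 46948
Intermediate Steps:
w(r, B) = -3 (w(r, B) = (0 - 1)*3 = -1*3 = -3)
W(C, q) = 2 - 3*C + 35*q (W(C, q) = 2 + (-3*C + 35*q) = 2 - 3*C + 35*q)
W(-28, 1)*388 = (2 - 3*(-28) + 35*1)*388 = (2 + 84 + 35)*388 = 121*388 = 46948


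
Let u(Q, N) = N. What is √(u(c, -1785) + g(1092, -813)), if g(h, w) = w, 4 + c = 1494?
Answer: I*√2598 ≈ 50.971*I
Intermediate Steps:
c = 1490 (c = -4 + 1494 = 1490)
√(u(c, -1785) + g(1092, -813)) = √(-1785 - 813) = √(-2598) = I*√2598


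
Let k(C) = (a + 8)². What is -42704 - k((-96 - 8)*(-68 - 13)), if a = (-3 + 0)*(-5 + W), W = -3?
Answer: -43728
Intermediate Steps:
a = 24 (a = (-3 + 0)*(-5 - 3) = -3*(-8) = 24)
k(C) = 1024 (k(C) = (24 + 8)² = 32² = 1024)
-42704 - k((-96 - 8)*(-68 - 13)) = -42704 - 1*1024 = -42704 - 1024 = -43728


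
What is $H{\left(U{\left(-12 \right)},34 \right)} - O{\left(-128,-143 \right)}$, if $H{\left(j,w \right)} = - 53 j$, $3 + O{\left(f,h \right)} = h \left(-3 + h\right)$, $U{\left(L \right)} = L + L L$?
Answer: $-27871$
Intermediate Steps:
$U{\left(L \right)} = L + L^{2}$
$O{\left(f,h \right)} = -3 + h \left(-3 + h\right)$
$H{\left(U{\left(-12 \right)},34 \right)} - O{\left(-128,-143 \right)} = - 53 \left(- 12 \left(1 - 12\right)\right) - \left(-3 + \left(-143\right)^{2} - -429\right) = - 53 \left(\left(-12\right) \left(-11\right)\right) - \left(-3 + 20449 + 429\right) = \left(-53\right) 132 - 20875 = -6996 - 20875 = -27871$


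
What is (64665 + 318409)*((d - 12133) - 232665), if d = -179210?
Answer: -162426440592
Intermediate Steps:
(64665 + 318409)*((d - 12133) - 232665) = (64665 + 318409)*((-179210 - 12133) - 232665) = 383074*(-191343 - 232665) = 383074*(-424008) = -162426440592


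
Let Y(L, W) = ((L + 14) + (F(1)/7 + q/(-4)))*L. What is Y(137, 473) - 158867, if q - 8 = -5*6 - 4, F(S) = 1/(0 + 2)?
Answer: -960958/7 ≈ -1.3728e+5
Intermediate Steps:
F(S) = ½ (F(S) = 1/2 = ½)
q = -26 (q = 8 + (-5*6 - 4) = 8 + (-30 - 4) = 8 - 34 = -26)
Y(L, W) = L*(144/7 + L) (Y(L, W) = ((L + 14) + ((½)/7 - 26/(-4)))*L = ((14 + L) + ((½)*(⅐) - 26*(-¼)))*L = ((14 + L) + (1/14 + 13/2))*L = ((14 + L) + 46/7)*L = (144/7 + L)*L = L*(144/7 + L))
Y(137, 473) - 158867 = (⅐)*137*(144 + 7*137) - 158867 = (⅐)*137*(144 + 959) - 158867 = (⅐)*137*1103 - 158867 = 151111/7 - 158867 = -960958/7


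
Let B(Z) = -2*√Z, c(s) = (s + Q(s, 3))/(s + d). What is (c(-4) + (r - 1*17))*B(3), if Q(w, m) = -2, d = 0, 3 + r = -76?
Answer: 189*√3 ≈ 327.36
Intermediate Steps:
r = -79 (r = -3 - 76 = -79)
c(s) = (-2 + s)/s (c(s) = (s - 2)/(s + 0) = (-2 + s)/s)
(c(-4) + (r - 1*17))*B(3) = ((-2 - 4)/(-4) + (-79 - 1*17))*(-2*√3) = (-¼*(-6) + (-79 - 17))*(-2*√3) = (3/2 - 96)*(-2*√3) = -(-189)*√3 = 189*√3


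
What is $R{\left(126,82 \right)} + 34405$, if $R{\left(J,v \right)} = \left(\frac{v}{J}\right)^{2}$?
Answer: $\frac{136555126}{3969} \approx 34405.0$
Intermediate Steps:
$R{\left(J,v \right)} = \frac{v^{2}}{J^{2}}$
$R{\left(126,82 \right)} + 34405 = \frac{82^{2}}{15876} + 34405 = \frac{1}{15876} \cdot 6724 + 34405 = \frac{1681}{3969} + 34405 = \frac{136555126}{3969}$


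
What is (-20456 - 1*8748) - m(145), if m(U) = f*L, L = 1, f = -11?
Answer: -29193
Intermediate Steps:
m(U) = -11 (m(U) = -11*1 = -11)
(-20456 - 1*8748) - m(145) = (-20456 - 1*8748) - 1*(-11) = (-20456 - 8748) + 11 = -29204 + 11 = -29193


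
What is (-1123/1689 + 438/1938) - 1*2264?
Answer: -1235357840/545547 ≈ -2264.4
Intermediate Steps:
(-1123/1689 + 438/1938) - 1*2264 = (-1123*1/1689 + 438*(1/1938)) - 2264 = (-1123/1689 + 73/323) - 2264 = -239432/545547 - 2264 = -1235357840/545547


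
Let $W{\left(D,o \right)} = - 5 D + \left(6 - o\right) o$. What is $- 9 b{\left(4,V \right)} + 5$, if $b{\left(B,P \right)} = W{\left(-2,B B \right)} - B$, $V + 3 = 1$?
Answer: $1391$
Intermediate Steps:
$V = -2$ ($V = -3 + 1 = -2$)
$W{\left(D,o \right)} = - 5 D + o \left(6 - o\right)$
$b{\left(B,P \right)} = 10 - B - B^{4} + 6 B^{2}$ ($b{\left(B,P \right)} = \left(- \left(B B\right)^{2} - -10 + 6 B B\right) - B = \left(- \left(B^{2}\right)^{2} + 10 + 6 B^{2}\right) - B = \left(- B^{4} + 10 + 6 B^{2}\right) - B = \left(10 - B^{4} + 6 B^{2}\right) - B = 10 - B - B^{4} + 6 B^{2}$)
$- 9 b{\left(4,V \right)} + 5 = - 9 \left(10 - 4 - 4^{4} + 6 \cdot 4^{2}\right) + 5 = - 9 \left(10 - 4 - 256 + 6 \cdot 16\right) + 5 = - 9 \left(10 - 4 - 256 + 96\right) + 5 = \left(-9\right) \left(-154\right) + 5 = 1386 + 5 = 1391$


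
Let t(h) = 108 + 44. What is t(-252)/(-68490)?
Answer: -76/34245 ≈ -0.0022193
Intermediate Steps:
t(h) = 152
t(-252)/(-68490) = 152/(-68490) = 152*(-1/68490) = -76/34245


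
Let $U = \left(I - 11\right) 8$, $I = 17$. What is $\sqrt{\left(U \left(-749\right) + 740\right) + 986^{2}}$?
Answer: $2 \sqrt{234246} \approx 967.98$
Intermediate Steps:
$U = 48$ ($U = \left(17 - 11\right) 8 = 6 \cdot 8 = 48$)
$\sqrt{\left(U \left(-749\right) + 740\right) + 986^{2}} = \sqrt{\left(48 \left(-749\right) + 740\right) + 986^{2}} = \sqrt{\left(-35952 + 740\right) + 972196} = \sqrt{-35212 + 972196} = \sqrt{936984} = 2 \sqrt{234246}$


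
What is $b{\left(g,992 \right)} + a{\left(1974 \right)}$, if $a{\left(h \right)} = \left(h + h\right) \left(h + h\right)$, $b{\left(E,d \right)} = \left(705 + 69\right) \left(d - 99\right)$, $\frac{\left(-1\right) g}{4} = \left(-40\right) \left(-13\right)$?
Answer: $16277886$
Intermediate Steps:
$g = -2080$ ($g = - 4 \left(\left(-40\right) \left(-13\right)\right) = \left(-4\right) 520 = -2080$)
$b{\left(E,d \right)} = -76626 + 774 d$ ($b{\left(E,d \right)} = 774 \left(-99 + d\right) = -76626 + 774 d$)
$a{\left(h \right)} = 4 h^{2}$ ($a{\left(h \right)} = 2 h 2 h = 4 h^{2}$)
$b{\left(g,992 \right)} + a{\left(1974 \right)} = \left(-76626 + 774 \cdot 992\right) + 4 \cdot 1974^{2} = \left(-76626 + 767808\right) + 4 \cdot 3896676 = 691182 + 15586704 = 16277886$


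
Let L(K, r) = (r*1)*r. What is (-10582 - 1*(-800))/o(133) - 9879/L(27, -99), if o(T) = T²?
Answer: -90207671/57789963 ≈ -1.5610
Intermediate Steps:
L(K, r) = r² (L(K, r) = r*r = r²)
(-10582 - 1*(-800))/o(133) - 9879/L(27, -99) = (-10582 - 1*(-800))/(133²) - 9879/((-99)²) = (-10582 + 800)/17689 - 9879/9801 = -9782*1/17689 - 9879*1/9801 = -9782/17689 - 3293/3267 = -90207671/57789963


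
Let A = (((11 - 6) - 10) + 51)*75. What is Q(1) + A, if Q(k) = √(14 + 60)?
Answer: 3450 + √74 ≈ 3458.6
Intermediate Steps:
Q(k) = √74
A = 3450 (A = ((5 - 10) + 51)*75 = (-5 + 51)*75 = 46*75 = 3450)
Q(1) + A = √74 + 3450 = 3450 + √74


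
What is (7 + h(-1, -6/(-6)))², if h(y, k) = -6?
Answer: 1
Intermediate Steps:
(7 + h(-1, -6/(-6)))² = (7 - 6)² = 1² = 1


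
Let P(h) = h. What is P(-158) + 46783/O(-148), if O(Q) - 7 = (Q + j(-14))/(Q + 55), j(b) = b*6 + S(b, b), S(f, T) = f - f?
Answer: 4211305/883 ≈ 4769.3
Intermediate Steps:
S(f, T) = 0
j(b) = 6*b (j(b) = b*6 + 0 = 6*b + 0 = 6*b)
O(Q) = 7 + (-84 + Q)/(55 + Q) (O(Q) = 7 + (Q + 6*(-14))/(Q + 55) = 7 + (Q - 84)/(55 + Q) = 7 + (-84 + Q)/(55 + Q))
P(-158) + 46783/O(-148) = -158 + 46783/(((301 + 8*(-148))/(55 - 148))) = -158 + 46783/(((301 - 1184)/(-93))) = -158 + 46783/((-1/93*(-883))) = -158 + 46783/(883/93) = -158 + 46783*(93/883) = -158 + 4350819/883 = 4211305/883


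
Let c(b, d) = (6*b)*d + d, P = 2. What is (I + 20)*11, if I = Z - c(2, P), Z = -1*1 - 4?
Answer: -121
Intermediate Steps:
c(b, d) = d + 6*b*d (c(b, d) = 6*b*d + d = d + 6*b*d)
Z = -5 (Z = -1 - 4 = -5)
I = -31 (I = -5 - 2*(1 + 6*2) = -5 - 2*(1 + 12) = -5 - 2*13 = -5 - 1*26 = -5 - 26 = -31)
(I + 20)*11 = (-31 + 20)*11 = -11*11 = -121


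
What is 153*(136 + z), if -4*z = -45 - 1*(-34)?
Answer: 84915/4 ≈ 21229.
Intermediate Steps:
z = 11/4 (z = -(-45 - 1*(-34))/4 = -(-45 + 34)/4 = -¼*(-11) = 11/4 ≈ 2.7500)
153*(136 + z) = 153*(136 + 11/4) = 153*(555/4) = 84915/4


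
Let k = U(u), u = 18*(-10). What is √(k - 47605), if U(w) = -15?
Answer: 2*I*√11905 ≈ 218.22*I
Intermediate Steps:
u = -180
k = -15
√(k - 47605) = √(-15 - 47605) = √(-47620) = 2*I*√11905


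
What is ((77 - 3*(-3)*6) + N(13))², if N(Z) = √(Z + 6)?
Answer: (131 + √19)² ≈ 18322.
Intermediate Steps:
N(Z) = √(6 + Z)
((77 - 3*(-3)*6) + N(13))² = ((77 - 3*(-3)*6) + √(6 + 13))² = ((77 + 9*6) + √19)² = ((77 + 54) + √19)² = (131 + √19)²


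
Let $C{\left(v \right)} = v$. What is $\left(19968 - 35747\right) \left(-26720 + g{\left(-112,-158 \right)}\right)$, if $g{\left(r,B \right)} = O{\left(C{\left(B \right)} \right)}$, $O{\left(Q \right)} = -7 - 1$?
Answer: $421741112$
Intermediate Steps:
$O{\left(Q \right)} = -8$
$g{\left(r,B \right)} = -8$
$\left(19968 - 35747\right) \left(-26720 + g{\left(-112,-158 \right)}\right) = \left(19968 - 35747\right) \left(-26720 - 8\right) = \left(-15779\right) \left(-26728\right) = 421741112$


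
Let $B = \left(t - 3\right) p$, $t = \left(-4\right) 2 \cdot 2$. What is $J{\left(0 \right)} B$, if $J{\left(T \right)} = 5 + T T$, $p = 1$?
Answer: $-95$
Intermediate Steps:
$t = -16$ ($t = \left(-8\right) 2 = -16$)
$J{\left(T \right)} = 5 + T^{2}$
$B = -19$ ($B = \left(-16 - 3\right) 1 = \left(-19\right) 1 = -19$)
$J{\left(0 \right)} B = \left(5 + 0^{2}\right) \left(-19\right) = \left(5 + 0\right) \left(-19\right) = 5 \left(-19\right) = -95$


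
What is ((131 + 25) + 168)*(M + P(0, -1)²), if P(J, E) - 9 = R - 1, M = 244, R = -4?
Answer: 84240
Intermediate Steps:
P(J, E) = 4 (P(J, E) = 9 + (-4 - 1) = 9 - 5 = 4)
((131 + 25) + 168)*(M + P(0, -1)²) = ((131 + 25) + 168)*(244 + 4²) = (156 + 168)*(244 + 16) = 324*260 = 84240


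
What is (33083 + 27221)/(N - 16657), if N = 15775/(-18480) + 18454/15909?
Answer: -1181951645952/326469330053 ≈ -3.6204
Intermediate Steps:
N = 6004363/19599888 (N = 15775*(-1/18480) + 18454*(1/15909) = -3155/3696 + 18454/15909 = 6004363/19599888 ≈ 0.30635)
(33083 + 27221)/(N - 16657) = (33083 + 27221)/(6004363/19599888 - 16657) = 60304/(-326469330053/19599888) = 60304*(-19599888/326469330053) = -1181951645952/326469330053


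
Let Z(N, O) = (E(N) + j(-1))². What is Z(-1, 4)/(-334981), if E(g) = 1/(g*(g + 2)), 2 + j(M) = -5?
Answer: -64/334981 ≈ -0.00019106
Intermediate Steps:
j(M) = -7 (j(M) = -2 - 5 = -7)
E(g) = 1/(g*(2 + g))
Z(N, O) = (-7 + 1/(N*(2 + N)))² (Z(N, O) = (1/(N*(2 + N)) - 7)² = (-7 + 1/(N*(2 + N)))²)
Z(-1, 4)/(-334981) = (7 - 1/(-1*(2 - 1)))²/(-334981) = -(7 - 1*(-1)/1)²/334981 = -(7 - 1*(-1)*1)²/334981 = -(7 + 1)²/334981 = -1/334981*8² = -1/334981*64 = -64/334981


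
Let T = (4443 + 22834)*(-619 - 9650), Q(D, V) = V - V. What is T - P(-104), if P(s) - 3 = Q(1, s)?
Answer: -280107516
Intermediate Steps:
Q(D, V) = 0
P(s) = 3 (P(s) = 3 + 0 = 3)
T = -280107513 (T = 27277*(-10269) = -280107513)
T - P(-104) = -280107513 - 1*3 = -280107513 - 3 = -280107516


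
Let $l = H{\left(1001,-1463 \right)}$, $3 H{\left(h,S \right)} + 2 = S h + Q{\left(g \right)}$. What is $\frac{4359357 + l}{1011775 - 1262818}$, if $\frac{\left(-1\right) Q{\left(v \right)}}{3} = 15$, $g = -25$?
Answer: $- \frac{3871187}{251043} \approx -15.42$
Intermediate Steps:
$Q{\left(v \right)} = -45$ ($Q{\left(v \right)} = \left(-3\right) 15 = -45$)
$H{\left(h,S \right)} = - \frac{47}{3} + \frac{S h}{3}$ ($H{\left(h,S \right)} = - \frac{2}{3} + \frac{S h - 45}{3} = - \frac{2}{3} + \frac{-45 + S h}{3} = - \frac{2}{3} + \left(-15 + \frac{S h}{3}\right) = - \frac{47}{3} + \frac{S h}{3}$)
$l = -488170$ ($l = - \frac{47}{3} + \frac{1}{3} \left(-1463\right) 1001 = - \frac{47}{3} - \frac{1464463}{3} = -488170$)
$\frac{4359357 + l}{1011775 - 1262818} = \frac{4359357 - 488170}{1011775 - 1262818} = \frac{3871187}{-251043} = 3871187 \left(- \frac{1}{251043}\right) = - \frac{3871187}{251043}$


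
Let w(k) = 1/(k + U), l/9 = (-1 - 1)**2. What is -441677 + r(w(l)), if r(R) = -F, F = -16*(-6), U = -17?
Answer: -441773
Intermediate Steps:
l = 36 (l = 9*(-1 - 1)**2 = 9*(-2)**2 = 9*4 = 36)
F = 96
w(k) = 1/(-17 + k) (w(k) = 1/(k - 17) = 1/(-17 + k))
r(R) = -96 (r(R) = -1*96 = -96)
-441677 + r(w(l)) = -441677 - 96 = -441773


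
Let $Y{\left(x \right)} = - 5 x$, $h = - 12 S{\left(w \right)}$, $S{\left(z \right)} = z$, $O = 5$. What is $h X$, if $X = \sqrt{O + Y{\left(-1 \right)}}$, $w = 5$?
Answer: $- 60 \sqrt{10} \approx -189.74$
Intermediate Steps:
$h = -60$ ($h = \left(-12\right) 5 = -60$)
$X = \sqrt{10}$ ($X = \sqrt{5 - -5} = \sqrt{5 + 5} = \sqrt{10} \approx 3.1623$)
$h X = - 60 \sqrt{10}$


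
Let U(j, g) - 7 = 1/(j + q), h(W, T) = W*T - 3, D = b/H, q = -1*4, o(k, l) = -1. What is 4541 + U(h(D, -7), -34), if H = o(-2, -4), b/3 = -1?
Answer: 127343/28 ≈ 4548.0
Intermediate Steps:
b = -3 (b = 3*(-1) = -3)
H = -1
q = -4
D = 3 (D = -3/(-1) = -3*(-1) = 3)
h(W, T) = -3 + T*W (h(W, T) = T*W - 3 = -3 + T*W)
U(j, g) = 7 + 1/(-4 + j) (U(j, g) = 7 + 1/(j - 4) = 7 + 1/(-4 + j))
4541 + U(h(D, -7), -34) = 4541 + (-27 + 7*(-3 - 7*3))/(-4 + (-3 - 7*3)) = 4541 + (-27 + 7*(-3 - 21))/(-4 + (-3 - 21)) = 4541 + (-27 + 7*(-24))/(-4 - 24) = 4541 + (-27 - 168)/(-28) = 4541 - 1/28*(-195) = 4541 + 195/28 = 127343/28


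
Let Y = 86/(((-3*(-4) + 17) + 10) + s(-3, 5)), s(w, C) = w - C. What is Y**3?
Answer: 636056/29791 ≈ 21.351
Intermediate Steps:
Y = 86/31 (Y = 86/(((-3*(-4) + 17) + 10) + (-3 - 1*5)) = 86/(((12 + 17) + 10) + (-3 - 5)) = 86/((29 + 10) - 8) = 86/(39 - 8) = 86/31 ≈ 2.7742)
Y**3 = (86/31)**3 = 636056/29791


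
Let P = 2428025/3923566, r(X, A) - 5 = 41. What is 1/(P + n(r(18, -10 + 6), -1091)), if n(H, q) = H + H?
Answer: 230798/21376241 ≈ 0.010797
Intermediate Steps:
r(X, A) = 46 (r(X, A) = 5 + 41 = 46)
P = 142825/230798 (P = 2428025*(1/3923566) = 142825/230798 ≈ 0.61883)
n(H, q) = 2*H
1/(P + n(r(18, -10 + 6), -1091)) = 1/(142825/230798 + 2*46) = 1/(142825/230798 + 92) = 1/(21376241/230798) = 230798/21376241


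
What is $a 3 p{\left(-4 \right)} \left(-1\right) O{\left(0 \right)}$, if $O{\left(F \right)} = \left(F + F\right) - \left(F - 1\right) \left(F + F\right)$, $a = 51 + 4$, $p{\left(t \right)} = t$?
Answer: $0$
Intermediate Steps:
$a = 55$
$O{\left(F \right)} = 2 F - 2 F \left(-1 + F\right)$ ($O{\left(F \right)} = 2 F - \left(-1 + F\right) 2 F = 2 F - 2 F \left(-1 + F\right)$)
$a 3 p{\left(-4 \right)} \left(-1\right) O{\left(0 \right)} = 55 \cdot 3 \left(-4\right) \left(-1\right) 2 \cdot 0 \left(2 - 0\right) = 55 \left(\left(-12\right) \left(-1\right)\right) 2 \cdot 0 \left(2 + 0\right) = 55 \cdot 12 \cdot 2 \cdot 0 \cdot 2 = 660 \cdot 0 = 0$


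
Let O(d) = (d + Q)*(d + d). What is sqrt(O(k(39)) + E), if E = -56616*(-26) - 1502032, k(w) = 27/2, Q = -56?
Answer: I*sqrt(124654)/2 ≈ 176.53*I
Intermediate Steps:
k(w) = 27/2 (k(w) = 27*(1/2) = 27/2)
E = -30016 (E = 1472016 - 1502032 = -30016)
O(d) = 2*d*(-56 + d) (O(d) = (d - 56)*(d + d) = (-56 + d)*(2*d) = 2*d*(-56 + d))
sqrt(O(k(39)) + E) = sqrt(2*(27/2)*(-56 + 27/2) - 30016) = sqrt(2*(27/2)*(-85/2) - 30016) = sqrt(-2295/2 - 30016) = sqrt(-62327/2) = I*sqrt(124654)/2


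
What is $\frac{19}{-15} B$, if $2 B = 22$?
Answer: $- \frac{209}{15} \approx -13.933$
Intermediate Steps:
$B = 11$ ($B = \frac{1}{2} \cdot 22 = 11$)
$\frac{19}{-15} B = \frac{19}{-15} \cdot 11 = 19 \left(- \frac{1}{15}\right) 11 = \left(- \frac{19}{15}\right) 11 = - \frac{209}{15}$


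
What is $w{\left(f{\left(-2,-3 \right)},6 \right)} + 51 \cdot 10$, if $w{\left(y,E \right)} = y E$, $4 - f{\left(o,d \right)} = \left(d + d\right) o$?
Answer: $462$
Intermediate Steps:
$f{\left(o,d \right)} = 4 - 2 d o$ ($f{\left(o,d \right)} = 4 - \left(d + d\right) o = 4 - 2 d o$)
$w{\left(y,E \right)} = E y$
$w{\left(f{\left(-2,-3 \right)},6 \right)} + 51 \cdot 10 = 6 \left(4 - \left(-6\right) \left(-2\right)\right) + 51 \cdot 10 = 6 \left(4 - 12\right) + 510 = 6 \left(-8\right) + 510 = -48 + 510 = 462$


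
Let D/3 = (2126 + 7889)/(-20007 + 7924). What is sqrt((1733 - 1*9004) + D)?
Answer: I*sqrt(1061920955654)/12083 ≈ 85.285*I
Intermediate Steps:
D = -30045/12083 (D = 3*((2126 + 7889)/(-20007 + 7924)) = 3*(10015/(-12083)) = 3*(10015*(-1/12083)) = 3*(-10015/12083) = -30045/12083 ≈ -2.4865)
sqrt((1733 - 1*9004) + D) = sqrt((1733 - 1*9004) - 30045/12083) = sqrt((1733 - 9004) - 30045/12083) = sqrt(-7271 - 30045/12083) = sqrt(-87885538/12083) = I*sqrt(1061920955654)/12083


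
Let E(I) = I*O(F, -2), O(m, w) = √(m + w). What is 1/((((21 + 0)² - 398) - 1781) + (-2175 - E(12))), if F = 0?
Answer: I/(-3913*I + 12*√2) ≈ -0.00025555 + 1.1083e-6*I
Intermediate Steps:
E(I) = I*I*√2 (E(I) = I*√(0 - 2) = I*√(-2) = I*(I*√2) = I*I*√2)
1/((((21 + 0)² - 398) - 1781) + (-2175 - E(12))) = 1/((((21 + 0)² - 398) - 1781) + (-2175 - I*12*√2)) = 1/(((21² - 398) - 1781) + (-2175 - 12*I*√2)) = 1/(((441 - 398) - 1781) + (-2175 - 12*I*√2)) = 1/((43 - 1781) + (-2175 - 12*I*√2)) = 1/(-1738 + (-2175 - 12*I*√2)) = 1/(-3913 - 12*I*√2)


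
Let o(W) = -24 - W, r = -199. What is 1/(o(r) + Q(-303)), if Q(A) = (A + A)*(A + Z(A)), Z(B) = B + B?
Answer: 1/551029 ≈ 1.8148e-6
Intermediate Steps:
Z(B) = 2*B
Q(A) = 6*A² (Q(A) = (A + A)*(A + 2*A) = (2*A)*(3*A) = 6*A²)
1/(o(r) + Q(-303)) = 1/((-24 - 1*(-199)) + 6*(-303)²) = 1/((-24 + 199) + 6*91809) = 1/(175 + 550854) = 1/551029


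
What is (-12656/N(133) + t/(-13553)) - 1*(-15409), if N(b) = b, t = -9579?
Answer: 3943603540/257507 ≈ 15315.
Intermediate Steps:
(-12656/N(133) + t/(-13553)) - 1*(-15409) = (-12656/133 - 9579/(-13553)) - 1*(-15409) = (-12656*1/133 - 9579*(-1/13553)) + 15409 = (-1808/19 + 9579/13553) + 15409 = -24321823/257507 + 15409 = 3943603540/257507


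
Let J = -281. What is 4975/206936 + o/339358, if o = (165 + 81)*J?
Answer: -6308175943/35112693544 ≈ -0.17966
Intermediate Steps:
o = -69126 (o = (165 + 81)*(-281) = 246*(-281) = -69126)
4975/206936 + o/339358 = 4975/206936 - 69126/339358 = 4975*(1/206936) - 69126*1/339358 = 4975/206936 - 34563/169679 = -6308175943/35112693544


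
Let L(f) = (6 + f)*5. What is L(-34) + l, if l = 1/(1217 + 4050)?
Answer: -737379/5267 ≈ -140.00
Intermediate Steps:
L(f) = 30 + 5*f
l = 1/5267 ≈ 0.00018986
L(-34) + l = (30 + 5*(-34)) + 1/5267 = (30 - 170) + 1/5267 = -140 + 1/5267 = -737379/5267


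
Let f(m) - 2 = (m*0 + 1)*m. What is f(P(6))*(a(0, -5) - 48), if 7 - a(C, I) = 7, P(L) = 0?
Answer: -96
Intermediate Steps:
a(C, I) = 0 (a(C, I) = 7 - 1*7 = 7 - 7 = 0)
f(m) = 2 + m (f(m) = 2 + (m*0 + 1)*m = 2 + (0 + 1)*m = 2 + 1*m = 2 + m)
f(P(6))*(a(0, -5) - 48) = (2 + 0)*(0 - 48) = 2*(-48) = -96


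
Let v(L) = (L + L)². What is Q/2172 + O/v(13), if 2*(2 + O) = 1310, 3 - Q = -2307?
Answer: 248323/122356 ≈ 2.0295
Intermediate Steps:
Q = 2310 (Q = 3 - 1*(-2307) = 3 + 2307 = 2310)
O = 653 (O = -2 + (½)*1310 = -2 + 655 = 653)
v(L) = 4*L² (v(L) = (2*L)² = 4*L²)
Q/2172 + O/v(13) = 2310/2172 + 653/((4*13²)) = 2310*(1/2172) + 653/((4*169)) = 385/362 + 653/676 = 248323/122356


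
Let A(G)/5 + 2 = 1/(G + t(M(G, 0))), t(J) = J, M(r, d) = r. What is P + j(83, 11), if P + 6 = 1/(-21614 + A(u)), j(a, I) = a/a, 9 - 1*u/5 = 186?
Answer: -38274839/7654897 ≈ -5.0000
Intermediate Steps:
u = -885 (u = 45 - 5*186 = 45 - 930 = -885)
j(a, I) = 1
A(G) = -10 + 5/(2*G) (A(G) = -10 + 5/(G + G) = -10 + 5/((2*G)) = -10 + 5*(1/(2*G)) = -10 + 5/(2*G))
P = -45929736/7654897 (P = -6 + 1/(-21614 + (-10 + (5/2)/(-885))) = -6 + 1/(-21614 + (-10 + (5/2)*(-1/885))) = -6 + 1/(-21614 + (-10 - 1/354)) = -6 + 1/(-21614 - 3541/354) = -6 + 1/(-7654897/354) = -6 - 354/7654897 = -45929736/7654897 ≈ -6.0000)
P + j(83, 11) = -45929736/7654897 + 1 = -38274839/7654897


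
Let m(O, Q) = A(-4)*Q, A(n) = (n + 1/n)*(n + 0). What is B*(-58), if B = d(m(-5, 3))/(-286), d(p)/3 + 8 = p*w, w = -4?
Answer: -18444/143 ≈ -128.98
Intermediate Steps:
A(n) = n*(n + 1/n) (A(n) = (n + 1/n)*n = n*(n + 1/n))
m(O, Q) = 17*Q (m(O, Q) = (1 + (-4)²)*Q = (1 + 16)*Q = 17*Q)
d(p) = -24 - 12*p (d(p) = -24 + 3*(p*(-4)) = -24 + 3*(-4*p) = -24 - 12*p)
B = 318/143 (B = (-24 - 204*3)/(-286) = (-24 - 12*51)*(-1/286) = (-24 - 612)*(-1/286) = -636*(-1/286) = 318/143 ≈ 2.2238)
B*(-58) = (318/143)*(-58) = -18444/143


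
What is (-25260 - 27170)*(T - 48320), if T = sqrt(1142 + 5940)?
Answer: 2533417600 - 52430*sqrt(7082) ≈ 2.5290e+9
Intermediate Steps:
T = sqrt(7082) ≈ 84.155
(-25260 - 27170)*(T - 48320) = (-25260 - 27170)*(sqrt(7082) - 48320) = -52430*(-48320 + sqrt(7082)) = 2533417600 - 52430*sqrt(7082)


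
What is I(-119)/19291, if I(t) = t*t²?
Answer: -1685159/19291 ≈ -87.355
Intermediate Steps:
I(t) = t³
I(-119)/19291 = (-119)³/19291 = -1685159*1/19291 = -1685159/19291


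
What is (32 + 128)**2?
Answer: 25600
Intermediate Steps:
(32 + 128)**2 = 160**2 = 25600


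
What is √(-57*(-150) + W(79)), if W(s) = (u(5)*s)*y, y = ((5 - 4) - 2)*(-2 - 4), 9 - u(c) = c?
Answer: √10446 ≈ 102.21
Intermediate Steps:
u(c) = 9 - c
y = 6 (y = (1 - 2)*(-6) = -1*(-6) = 6)
W(s) = 24*s (W(s) = ((9 - 1*5)*s)*6 = ((9 - 5)*s)*6 = (4*s)*6 = 24*s)
√(-57*(-150) + W(79)) = √(-57*(-150) + 24*79) = √(8550 + 1896) = √10446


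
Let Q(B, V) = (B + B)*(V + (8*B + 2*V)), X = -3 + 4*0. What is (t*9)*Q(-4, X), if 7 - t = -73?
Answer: 236160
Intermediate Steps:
X = -3 (X = -3 + 0 = -3)
t = 80 (t = 7 - 1*(-73) = 7 + 73 = 80)
Q(B, V) = 2*B*(3*V + 8*B) (Q(B, V) = (2*B)*(V + (2*V + 8*B)) = (2*B)*(3*V + 8*B) = 2*B*(3*V + 8*B))
(t*9)*Q(-4, X) = (80*9)*(2*(-4)*(3*(-3) + 8*(-4))) = 720*(2*(-4)*(-9 - 32)) = 720*(2*(-4)*(-41)) = 720*328 = 236160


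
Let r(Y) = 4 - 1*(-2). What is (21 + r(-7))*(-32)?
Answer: -864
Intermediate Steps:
r(Y) = 6 (r(Y) = 4 + 2 = 6)
(21 + r(-7))*(-32) = (21 + 6)*(-32) = 27*(-32) = -864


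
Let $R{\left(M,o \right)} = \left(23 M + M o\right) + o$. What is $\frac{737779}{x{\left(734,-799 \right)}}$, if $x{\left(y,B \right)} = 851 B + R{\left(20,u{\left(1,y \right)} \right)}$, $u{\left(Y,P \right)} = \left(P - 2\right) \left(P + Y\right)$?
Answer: $\frac{737779}{10618931} \approx 0.069478$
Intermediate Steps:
$u{\left(Y,P \right)} = \left(-2 + P\right) \left(P + Y\right)$
$R{\left(M,o \right)} = o + 23 M + M o$
$x{\left(y,B \right)} = 418 - 21 y + 21 y^{2} + 851 B$ ($x{\left(y,B \right)} = 851 B + \left(\left(y^{2} - 2 y - 2 + y 1\right) + 23 \cdot 20 + 20 \left(y^{2} - 2 y - 2 + y 1\right)\right) = 851 B + \left(\left(y^{2} - 2 y - 2 + y\right) + 460 + 20 \left(y^{2} - 2 y - 2 + y\right)\right) = 851 B + \left(\left(-2 + y^{2} - y\right) + 460 + 20 \left(-2 + y^{2} - y\right)\right) = 851 B - \left(-418 - 21 y^{2} + 21 y\right) = 851 B + \left(418 - 21 y + 21 y^{2}\right) = 418 - 21 y + 21 y^{2} + 851 B$)
$\frac{737779}{x{\left(734,-799 \right)}} = \frac{737779}{418 - 15414 + 21 \cdot 734^{2} + 851 \left(-799\right)} = \frac{737779}{418 - 15414 + 21 \cdot 538756 - 679949} = \frac{737779}{418 - 15414 + 11313876 - 679949} = \frac{737779}{10618931}$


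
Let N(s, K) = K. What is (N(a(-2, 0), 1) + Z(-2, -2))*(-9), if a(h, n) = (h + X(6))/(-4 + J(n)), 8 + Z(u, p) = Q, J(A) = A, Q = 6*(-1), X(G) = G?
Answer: 117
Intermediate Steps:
Q = -6
Z(u, p) = -14 (Z(u, p) = -8 - 6 = -14)
a(h, n) = (6 + h)/(-4 + n) (a(h, n) = (h + 6)/(-4 + n) = (6 + h)/(-4 + n))
(N(a(-2, 0), 1) + Z(-2, -2))*(-9) = (1 - 14)*(-9) = -13*(-9) = 117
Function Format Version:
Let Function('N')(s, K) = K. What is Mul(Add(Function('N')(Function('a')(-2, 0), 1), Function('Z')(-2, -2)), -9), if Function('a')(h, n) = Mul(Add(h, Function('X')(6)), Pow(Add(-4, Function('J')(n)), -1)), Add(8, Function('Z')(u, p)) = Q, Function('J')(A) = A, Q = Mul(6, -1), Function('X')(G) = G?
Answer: 117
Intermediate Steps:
Q = -6
Function('Z')(u, p) = -14 (Function('Z')(u, p) = Add(-8, -6) = -14)
Function('a')(h, n) = Mul(Pow(Add(-4, n), -1), Add(6, h)) (Function('a')(h, n) = Mul(Add(h, 6), Pow(Add(-4, n), -1)) = Mul(Add(6, h), Pow(Add(-4, n), -1)) = Mul(Pow(Add(-4, n), -1), Add(6, h)))
Mul(Add(Function('N')(Function('a')(-2, 0), 1), Function('Z')(-2, -2)), -9) = Mul(Add(1, -14), -9) = Mul(-13, -9) = 117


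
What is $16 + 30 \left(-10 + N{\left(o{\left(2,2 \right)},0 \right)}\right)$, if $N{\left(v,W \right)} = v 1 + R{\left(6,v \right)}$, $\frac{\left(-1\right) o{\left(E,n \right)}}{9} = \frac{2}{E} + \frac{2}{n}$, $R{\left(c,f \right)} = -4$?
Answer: $-944$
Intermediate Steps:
$o{\left(E,n \right)} = - \frac{18}{E} - \frac{18}{n}$ ($o{\left(E,n \right)} = - 9 \left(\frac{2}{E} + \frac{2}{n}\right) = - \frac{18}{E} - \frac{18}{n}$)
$N{\left(v,W \right)} = -4 + v$ ($N{\left(v,W \right)} = v 1 - 4 = v - 4 = -4 + v$)
$16 + 30 \left(-10 + N{\left(o{\left(2,2 \right)},0 \right)}\right) = 16 + 30 \left(-10 - 22\right) = 16 + 30 \left(-32\right) = 16 - 960 = -944$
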